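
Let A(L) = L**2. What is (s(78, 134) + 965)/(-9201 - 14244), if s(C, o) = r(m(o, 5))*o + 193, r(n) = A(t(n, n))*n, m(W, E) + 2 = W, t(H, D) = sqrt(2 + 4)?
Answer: -35762/7815 ≈ -4.5761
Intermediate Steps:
t(H, D) = sqrt(6)
m(W, E) = -2 + W
r(n) = 6*n (r(n) = (sqrt(6))**2*n = 6*n)
s(C, o) = 193 + o*(-12 + 6*o) (s(C, o) = (6*(-2 + o))*o + 193 = (-12 + 6*o)*o + 193 = o*(-12 + 6*o) + 193 = 193 + o*(-12 + 6*o))
(s(78, 134) + 965)/(-9201 - 14244) = ((193 + 6*134*(-2 + 134)) + 965)/(-9201 - 14244) = ((193 + 6*134*132) + 965)/(-23445) = ((193 + 106128) + 965)*(-1/23445) = (106321 + 965)*(-1/23445) = 107286*(-1/23445) = -35762/7815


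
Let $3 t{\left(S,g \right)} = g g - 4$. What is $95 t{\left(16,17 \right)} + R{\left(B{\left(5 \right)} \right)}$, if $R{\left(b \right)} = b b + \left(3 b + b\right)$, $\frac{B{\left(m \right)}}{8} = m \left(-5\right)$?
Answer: $48225$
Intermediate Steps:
$B{\left(m \right)} = - 40 m$ ($B{\left(m \right)} = 8 m \left(-5\right) = 8 \left(- 5 m\right) = - 40 m$)
$t{\left(S,g \right)} = - \frac{4}{3} + \frac{g^{2}}{3}$ ($t{\left(S,g \right)} = \frac{g g - 4}{3} = \frac{g^{2} - 4}{3} = \frac{-4 + g^{2}}{3} = - \frac{4}{3} + \frac{g^{2}}{3}$)
$R{\left(b \right)} = b^{2} + 4 b$
$95 t{\left(16,17 \right)} + R{\left(B{\left(5 \right)} \right)} = 95 \left(- \frac{4}{3} + \frac{17^{2}}{3}\right) + \left(-40\right) 5 \left(4 - 200\right) = 95 \left(- \frac{4}{3} + \frac{1}{3} \cdot 289\right) - 200 \left(4 - 200\right) = 95 \left(- \frac{4}{3} + \frac{289}{3}\right) - -39200 = 95 \cdot 95 + 39200 = 9025 + 39200 = 48225$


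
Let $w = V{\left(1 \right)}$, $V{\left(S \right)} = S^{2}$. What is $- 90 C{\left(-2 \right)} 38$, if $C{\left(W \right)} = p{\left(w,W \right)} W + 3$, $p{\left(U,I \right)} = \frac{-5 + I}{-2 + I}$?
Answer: $1710$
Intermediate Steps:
$w = 1$ ($w = 1^{2} = 1$)
$p{\left(U,I \right)} = \frac{-5 + I}{-2 + I}$
$C{\left(W \right)} = 3 + \frac{W \left(-5 + W\right)}{-2 + W}$ ($C{\left(W \right)} = \frac{-5 + W}{-2 + W} W + 3 = \frac{W \left(-5 + W\right)}{-2 + W} + 3 = 3 + \frac{W \left(-5 + W\right)}{-2 + W}$)
$- 90 C{\left(-2 \right)} 38 = - 90 \frac{-6 + \left(-2\right)^{2} - -4}{-2 - 2} \cdot 38 = - 90 \frac{-6 + 4 + 4}{-4} \cdot 38 = - 90 \left(\left(- \frac{1}{4}\right) 2\right) 38 = \left(-90\right) \left(- \frac{1}{2}\right) 38 = 45 \cdot 38 = 1710$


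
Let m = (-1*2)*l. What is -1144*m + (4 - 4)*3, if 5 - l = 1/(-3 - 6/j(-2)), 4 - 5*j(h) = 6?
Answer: 33748/3 ≈ 11249.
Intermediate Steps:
j(h) = -2/5 (j(h) = 4/5 - 1/5*6 = 4/5 - 6/5 = -2/5)
l = 59/12 (l = 5 - 1/(-3 - 6/(-2/5)) = 5 - 1/(-3 - 6*(-5/2)) = 5 - 1/(-3 + 15) = 5 - 1/12 = 59/12 ≈ 4.9167)
m = -59/6 (m = -1*2*(59/12) = -2*59/12 = -59/6 ≈ -9.8333)
-1144*m + (4 - 4)*3 = -1144*(-59/6) + (4 - 4)*3 = 33748/3 + 0*3 = 33748/3 + 0 = 33748/3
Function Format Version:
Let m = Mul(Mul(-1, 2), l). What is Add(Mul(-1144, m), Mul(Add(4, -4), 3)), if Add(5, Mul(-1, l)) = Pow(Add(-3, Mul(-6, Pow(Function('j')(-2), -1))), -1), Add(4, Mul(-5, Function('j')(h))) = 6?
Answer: Rational(33748, 3) ≈ 11249.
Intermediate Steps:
Function('j')(h) = Rational(-2, 5) (Function('j')(h) = Add(Rational(4, 5), Mul(Rational(-1, 5), 6)) = Add(Rational(4, 5), Rational(-6, 5)) = Rational(-2, 5))
l = Rational(59, 12) (l = Add(5, Mul(-1, Pow(Add(-3, Mul(-6, Pow(Rational(-2, 5), -1))), -1))) = Add(5, Mul(-1, Pow(Add(-3, Mul(-6, Rational(-5, 2))), -1))) = Add(5, Mul(-1, Pow(Add(-3, 15), -1))) = Add(5, Mul(-1, Pow(12, -1))) = Add(5, Mul(-1, Rational(1, 12))) = Add(5, Rational(-1, 12)) = Rational(59, 12) ≈ 4.9167)
m = Rational(-59, 6) (m = Mul(Mul(-1, 2), Rational(59, 12)) = Mul(-2, Rational(59, 12)) = Rational(-59, 6) ≈ -9.8333)
Add(Mul(-1144, m), Mul(Add(4, -4), 3)) = Add(Mul(-1144, Rational(-59, 6)), Mul(Add(4, -4), 3)) = Add(Rational(33748, 3), Mul(0, 3)) = Add(Rational(33748, 3), 0) = Rational(33748, 3)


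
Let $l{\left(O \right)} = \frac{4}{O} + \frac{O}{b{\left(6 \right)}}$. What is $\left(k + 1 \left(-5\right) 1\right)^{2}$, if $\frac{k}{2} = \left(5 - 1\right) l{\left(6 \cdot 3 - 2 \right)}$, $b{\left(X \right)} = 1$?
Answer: $15625$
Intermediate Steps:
$l{\left(O \right)} = O + \frac{4}{O}$ ($l{\left(O \right)} = \frac{4}{O} + \frac{O}{1} = \frac{4}{O} + O 1 = \frac{4}{O} + O = O + \frac{4}{O}$)
$k = 130$ ($k = 2 \left(5 - 1\right) \left(\left(6 \cdot 3 - 2\right) + \frac{4}{6 \cdot 3 - 2}\right) = 2 \left(5 - 1\right) \left(\left(18 - 2\right) + \frac{4}{18 - 2}\right) = 2 \cdot 4 \left(16 + \frac{4}{16}\right) = 2 \cdot 4 \left(16 + 4 \cdot \frac{1}{16}\right) = 2 \cdot 4 \left(16 + \frac{1}{4}\right) = 2 \cdot 4 \cdot \frac{65}{4} = 2 \cdot 65 = 130$)
$\left(k + 1 \left(-5\right) 1\right)^{2} = \left(130 + 1 \left(-5\right) 1\right)^{2} = \left(130 - 5\right)^{2} = 125^{2} = 15625$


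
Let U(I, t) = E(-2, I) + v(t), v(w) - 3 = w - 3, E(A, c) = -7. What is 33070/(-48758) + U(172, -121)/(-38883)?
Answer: -639809893/947928657 ≈ -0.67496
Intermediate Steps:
v(w) = w (v(w) = 3 + (w - 3) = 3 + (-3 + w) = w)
U(I, t) = -7 + t
33070/(-48758) + U(172, -121)/(-38883) = 33070/(-48758) + (-7 - 121)/(-38883) = 33070*(-1/48758) - 128*(-1/38883) = -16535/24379 + 128/38883 = -639809893/947928657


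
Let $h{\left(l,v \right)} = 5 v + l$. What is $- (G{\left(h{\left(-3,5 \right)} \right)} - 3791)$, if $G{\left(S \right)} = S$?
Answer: $3769$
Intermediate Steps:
$h{\left(l,v \right)} = l + 5 v$
$- (G{\left(h{\left(-3,5 \right)} \right)} - 3791) = - (\left(-3 + 5 \cdot 5\right) - 3791) = - (\left(-3 + 25\right) - 3791) = - (22 - 3791) = \left(-1\right) \left(-3769\right) = 3769$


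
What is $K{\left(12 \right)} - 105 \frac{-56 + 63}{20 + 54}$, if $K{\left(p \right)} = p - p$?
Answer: $- \frac{735}{74} \approx -9.9324$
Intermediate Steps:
$K{\left(p \right)} = 0$
$K{\left(12 \right)} - 105 \frac{-56 + 63}{20 + 54} = 0 - 105 \frac{-56 + 63}{20 + 54} = 0 - 105 \cdot \frac{7}{74} = 0 - 105 \cdot 7 \cdot \frac{1}{74} = 0 - \frac{735}{74} = - \frac{735}{74}$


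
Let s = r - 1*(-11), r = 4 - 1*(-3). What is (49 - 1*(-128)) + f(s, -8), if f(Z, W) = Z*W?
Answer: 33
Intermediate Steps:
r = 7 (r = 4 + 3 = 7)
s = 18 (s = 7 - 1*(-11) = 7 + 11 = 18)
f(Z, W) = W*Z
(49 - 1*(-128)) + f(s, -8) = (49 - 1*(-128)) - 8*18 = (49 + 128) - 144 = 177 - 144 = 33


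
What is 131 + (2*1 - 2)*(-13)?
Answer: 131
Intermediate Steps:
131 + (2*1 - 2)*(-13) = 131 + (2 - 2)*(-13) = 131 + 0*(-13) = 131 + 0 = 131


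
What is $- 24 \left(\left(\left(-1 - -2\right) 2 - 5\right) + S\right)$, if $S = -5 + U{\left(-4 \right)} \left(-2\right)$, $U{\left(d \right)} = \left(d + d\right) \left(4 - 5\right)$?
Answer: $576$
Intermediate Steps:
$U{\left(d \right)} = - 2 d$ ($U{\left(d \right)} = 2 d \left(-1\right) = - 2 d$)
$S = -21$ ($S = -5 + \left(-2\right) \left(-4\right) \left(-2\right) = -5 + 8 \left(-2\right) = -5 - 16 = -21$)
$- 24 \left(\left(\left(-1 - -2\right) 2 - 5\right) + S\right) = - 24 \left(\left(\left(-1 - -2\right) 2 - 5\right) - 21\right) = - 24 \left(\left(\left(-1 + 2\right) 2 - 5\right) - 21\right) = - 24 \left(\left(1 \cdot 2 - 5\right) - 21\right) = - 24 \left(\left(2 - 5\right) - 21\right) = - 24 \left(-3 - 21\right) = \left(-24\right) \left(-24\right) = 576$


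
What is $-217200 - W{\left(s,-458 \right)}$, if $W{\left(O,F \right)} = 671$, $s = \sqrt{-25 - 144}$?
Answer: $-217871$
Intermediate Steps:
$s = 13 i$ ($s = \sqrt{-25 - 144} = \sqrt{-169} = 13 i \approx 13.0 i$)
$-217200 - W{\left(s,-458 \right)} = -217200 - 671 = -217871$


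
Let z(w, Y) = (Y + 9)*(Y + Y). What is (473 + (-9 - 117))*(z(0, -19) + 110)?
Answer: 170030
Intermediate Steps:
z(w, Y) = 2*Y*(9 + Y) (z(w, Y) = (9 + Y)*(2*Y) = 2*Y*(9 + Y))
(473 + (-9 - 117))*(z(0, -19) + 110) = (473 + (-9 - 117))*(2*(-19)*(9 - 19) + 110) = (473 - 126)*(2*(-19)*(-10) + 110) = 347*(380 + 110) = 347*490 = 170030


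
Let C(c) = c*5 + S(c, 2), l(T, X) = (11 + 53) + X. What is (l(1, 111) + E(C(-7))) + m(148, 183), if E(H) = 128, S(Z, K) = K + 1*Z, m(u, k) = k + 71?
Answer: 557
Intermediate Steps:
l(T, X) = 64 + X
m(u, k) = 71 + k
S(Z, K) = K + Z
C(c) = 2 + 6*c (C(c) = c*5 + (2 + c) = 5*c + (2 + c) = 2 + 6*c)
(l(1, 111) + E(C(-7))) + m(148, 183) = ((64 + 111) + 128) + (71 + 183) = (175 + 128) + 254 = 303 + 254 = 557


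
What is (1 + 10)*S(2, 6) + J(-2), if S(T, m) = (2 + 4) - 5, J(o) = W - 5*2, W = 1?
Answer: 2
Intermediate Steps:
J(o) = -9 (J(o) = 1 - 5*2 = 1 - 10 = -9)
S(T, m) = 1 (S(T, m) = 6 - 5 = 1)
(1 + 10)*S(2, 6) + J(-2) = (1 + 10)*1 - 9 = 11*1 - 9 = 11 - 9 = 2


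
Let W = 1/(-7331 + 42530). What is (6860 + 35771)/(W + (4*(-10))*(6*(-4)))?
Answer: 1500568569/33791041 ≈ 44.407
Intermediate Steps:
W = 1/35199 ≈ 2.8410e-5
(6860 + 35771)/(W + (4*(-10))*(6*(-4))) = (6860 + 35771)/(1/35199 + (4*(-10))*(6*(-4))) = 42631/(1/35199 - 40*(-24)) = 42631/(1/35199 + 960) = 42631/(33791041/35199) = 42631*(35199/33791041) = 1500568569/33791041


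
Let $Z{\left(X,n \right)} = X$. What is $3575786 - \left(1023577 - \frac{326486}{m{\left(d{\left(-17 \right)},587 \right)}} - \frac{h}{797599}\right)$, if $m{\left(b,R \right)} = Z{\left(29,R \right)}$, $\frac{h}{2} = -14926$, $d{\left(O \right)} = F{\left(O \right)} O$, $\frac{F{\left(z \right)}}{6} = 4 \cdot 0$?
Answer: $\frac{59293945080945}{23130371} \approx 2.5635 \cdot 10^{6}$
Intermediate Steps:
$F{\left(z \right)} = 0$ ($F{\left(z \right)} = 6 \cdot 4 \cdot 0 = 6 \cdot 0 = 0$)
$d{\left(O \right)} = 0$ ($d{\left(O \right)} = 0 O = 0$)
$h = -29852$ ($h = 2 \left(-14926\right) = -29852$)
$m{\left(b,R \right)} = 29$
$3575786 - \left(1023577 - \frac{326486}{m{\left(d{\left(-17 \right)},587 \right)}} - \frac{h}{797599}\right) = 3575786 + \left(\left(\frac{326486}{29} - \frac{29852}{797599}\right) - 1023577\right) = 3575786 + \left(\frac{260404041406}{23130371} - 1023577\right) = 3575786 - \frac{23415311715661}{23130371} = \frac{59293945080945}{23130371}$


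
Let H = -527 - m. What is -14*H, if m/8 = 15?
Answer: 9058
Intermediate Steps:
m = 120 (m = 8*15 = 120)
H = -647 (H = -527 - 1*120 = -527 - 120 = -647)
-14*H = -14*(-647) = 9058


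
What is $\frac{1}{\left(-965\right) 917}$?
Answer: $- \frac{1}{884905} \approx -1.1301 \cdot 10^{-6}$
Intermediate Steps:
$\frac{1}{\left(-965\right) 917} = \left(- \frac{1}{965}\right) \frac{1}{917} = - \frac{1}{884905}$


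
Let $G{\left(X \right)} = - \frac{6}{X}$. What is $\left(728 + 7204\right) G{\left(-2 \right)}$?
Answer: $23796$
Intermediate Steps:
$\left(728 + 7204\right) G{\left(-2 \right)} = \left(728 + 7204\right) \left(- \frac{6}{-2}\right) = 7932 \left(\left(-6\right) \left(- \frac{1}{2}\right)\right) = 7932 \cdot 3 = 23796$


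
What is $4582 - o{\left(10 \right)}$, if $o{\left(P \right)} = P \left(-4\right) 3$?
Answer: $4702$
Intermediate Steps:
$o{\left(P \right)} = - 12 P$ ($o{\left(P \right)} = - 4 P 3 = - 12 P$)
$4582 - o{\left(10 \right)} = 4582 - \left(-12\right) 10 = 4582 - -120 = 4582 + 120 = 4702$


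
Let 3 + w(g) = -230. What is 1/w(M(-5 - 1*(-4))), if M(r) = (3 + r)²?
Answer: -1/233 ≈ -0.0042918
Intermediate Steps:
w(g) = -233 (w(g) = -3 - 230 = -233)
1/w(M(-5 - 1*(-4))) = 1/(-233) = -1/233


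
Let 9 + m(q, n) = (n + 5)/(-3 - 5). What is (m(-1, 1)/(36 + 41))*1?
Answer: -39/308 ≈ -0.12662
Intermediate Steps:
m(q, n) = -77/8 - n/8 (m(q, n) = -9 + (n + 5)/(-3 - 5) = -9 + (5 + n)/(-8) = -9 + (5 + n)*(-1/8) = -9 + (-5/8 - n/8) = -77/8 - n/8)
(m(-1, 1)/(36 + 41))*1 = ((-77/8 - 1/8*1)/(36 + 41))*1 = ((-77/8 - 1/8)/77)*1 = -39/4*1/77*1 = -39/308*1 = -39/308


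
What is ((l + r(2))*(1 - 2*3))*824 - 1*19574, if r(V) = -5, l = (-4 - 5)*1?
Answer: 38106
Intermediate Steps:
l = -9 (l = -9*1 = -9)
((l + r(2))*(1 - 2*3))*824 - 1*19574 = ((-9 - 5)*(1 - 2*3))*824 - 1*19574 = -14*(1 - 6)*824 - 19574 = -14*(-5)*824 - 19574 = 70*824 - 19574 = 57680 - 19574 = 38106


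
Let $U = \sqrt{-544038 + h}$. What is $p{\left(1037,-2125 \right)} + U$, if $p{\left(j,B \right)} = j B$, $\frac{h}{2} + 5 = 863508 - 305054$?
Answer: $-2203625 + 2 \sqrt{143215} \approx -2.2029 \cdot 10^{6}$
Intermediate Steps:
$h = 1116898$ ($h = -10 + 2 \left(863508 - 305054\right) = -10 + 2 \cdot 558454 = -10 + 1116908 = 1116898$)
$p{\left(j,B \right)} = B j$
$U = 2 \sqrt{143215}$ ($U = \sqrt{-544038 + 1116898} = \sqrt{572860} = 2 \sqrt{143215} \approx 756.88$)
$p{\left(1037,-2125 \right)} + U = \left(-2125\right) 1037 + 2 \sqrt{143215} = -2203625 + 2 \sqrt{143215}$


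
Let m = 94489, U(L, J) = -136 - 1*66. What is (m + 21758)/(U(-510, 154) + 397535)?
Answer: 116247/397333 ≈ 0.29257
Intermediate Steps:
U(L, J) = -202 (U(L, J) = -136 - 66 = -202)
(m + 21758)/(U(-510, 154) + 397535) = (94489 + 21758)/(-202 + 397535) = 116247/397333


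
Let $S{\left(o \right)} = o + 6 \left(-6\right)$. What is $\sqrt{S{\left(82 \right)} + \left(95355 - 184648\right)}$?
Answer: $i \sqrt{89247} \approx 298.74 i$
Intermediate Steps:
$S{\left(o \right)} = -36 + o$ ($S{\left(o \right)} = o - 36 = -36 + o$)
$\sqrt{S{\left(82 \right)} + \left(95355 - 184648\right)} = \sqrt{\left(-36 + 82\right) + \left(95355 - 184648\right)} = \sqrt{46 - 89293} = \sqrt{-89247} = i \sqrt{89247}$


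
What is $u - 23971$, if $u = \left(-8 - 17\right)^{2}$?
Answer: $-23346$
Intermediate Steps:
$u = 625$ ($u = \left(-25\right)^{2} = 625$)
$u - 23971 = 625 - 23971 = -23346$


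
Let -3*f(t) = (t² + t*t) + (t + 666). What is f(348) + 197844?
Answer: 116770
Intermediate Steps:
f(t) = -222 - 2*t²/3 - t/3 (f(t) = -((t² + t*t) + (t + 666))/3 = -((t² + t²) + (666 + t))/3 = -(2*t² + (666 + t))/3 = -(666 + t + 2*t²)/3 = -222 - 2*t²/3 - t/3)
f(348) + 197844 = (-222 - ⅔*348² - ⅓*348) + 197844 = (-222 - ⅔*121104 - 116) + 197844 = (-222 - 80736 - 116) + 197844 = -81074 + 197844 = 116770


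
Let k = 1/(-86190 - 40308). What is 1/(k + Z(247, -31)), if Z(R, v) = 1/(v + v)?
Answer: -1960719/31640 ≈ -61.970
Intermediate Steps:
Z(R, v) = 1/(2*v)
k = -1/126498 (k = 1/(-126498) = -1/126498 ≈ -7.9053e-6)
1/(k + Z(247, -31)) = 1/(-1/126498 + (1/2)/(-31)) = 1/(-1/126498 + (1/2)*(-1/31)) = 1/(-1/126498 - 1/62) = 1/(-31640/1960719) = -1960719/31640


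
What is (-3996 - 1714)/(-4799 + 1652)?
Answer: 5710/3147 ≈ 1.8144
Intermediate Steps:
(-3996 - 1714)/(-4799 + 1652) = -5710/(-3147) = -5710*(-1/3147) = 5710/3147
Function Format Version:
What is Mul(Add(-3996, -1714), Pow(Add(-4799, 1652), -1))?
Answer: Rational(5710, 3147) ≈ 1.8144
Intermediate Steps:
Mul(Add(-3996, -1714), Pow(Add(-4799, 1652), -1)) = Mul(-5710, Pow(-3147, -1)) = Mul(-5710, Rational(-1, 3147)) = Rational(5710, 3147)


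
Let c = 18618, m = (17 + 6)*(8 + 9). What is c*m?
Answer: 7279638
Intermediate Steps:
m = 391 (m = 23*17 = 391)
c*m = 18618*391 = 7279638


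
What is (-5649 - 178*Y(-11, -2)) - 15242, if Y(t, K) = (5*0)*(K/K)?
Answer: -20891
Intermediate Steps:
Y(t, K) = 0 (Y(t, K) = 0*1 = 0)
(-5649 - 178*Y(-11, -2)) - 15242 = (-5649 - 178*0) - 15242 = (-5649 + 0) - 15242 = -5649 - 15242 = -20891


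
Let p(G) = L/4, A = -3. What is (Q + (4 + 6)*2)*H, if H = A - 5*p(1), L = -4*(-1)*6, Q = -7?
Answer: -429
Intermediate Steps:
L = 24 (L = 4*6 = 24)
p(G) = 6 (p(G) = 24/4 = 24*(¼) = 6)
H = -33 (H = -3 - 5*6 = -3 - 30 = -33)
(Q + (4 + 6)*2)*H = (-7 + (4 + 6)*2)*(-33) = (-7 + 10*2)*(-33) = (-7 + 20)*(-33) = 13*(-33) = -429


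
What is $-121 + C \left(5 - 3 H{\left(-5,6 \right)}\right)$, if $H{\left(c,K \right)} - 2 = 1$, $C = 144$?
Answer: $-697$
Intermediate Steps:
$H{\left(c,K \right)} = 3$ ($H{\left(c,K \right)} = 2 + 1 = 3$)
$-121 + C \left(5 - 3 H{\left(-5,6 \right)}\right) = -121 + 144 \left(5 - 9\right) = -121 + 144 \left(-4\right) = -121 - 576 = -697$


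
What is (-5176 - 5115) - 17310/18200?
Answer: -18731351/1820 ≈ -10292.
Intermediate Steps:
(-5176 - 5115) - 17310/18200 = -10291 - 17310*1/18200 = -10291 - 1731/1820 = -18731351/1820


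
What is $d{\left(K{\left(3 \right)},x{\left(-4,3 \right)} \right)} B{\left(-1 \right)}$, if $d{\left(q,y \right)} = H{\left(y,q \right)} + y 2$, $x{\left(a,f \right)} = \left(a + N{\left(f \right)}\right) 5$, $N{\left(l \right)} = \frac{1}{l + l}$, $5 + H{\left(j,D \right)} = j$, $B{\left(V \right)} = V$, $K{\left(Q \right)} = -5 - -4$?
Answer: $\frac{125}{2} \approx 62.5$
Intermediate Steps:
$K{\left(Q \right)} = -1$ ($K{\left(Q \right)} = -5 + 4 = -1$)
$H{\left(j,D \right)} = -5 + j$
$N{\left(l \right)} = \frac{1}{2 l}$
$x{\left(a,f \right)} = 5 a + \frac{5}{2 f}$ ($x{\left(a,f \right)} = \left(a + \frac{1}{2 f}\right) 5 = 5 a + \frac{5}{2 f}$)
$d{\left(q,y \right)} = -5 + 3 y$ ($d{\left(q,y \right)} = \left(-5 + y\right) + y 2 = \left(-5 + y\right) + 2 y = -5 + 3 y$)
$d{\left(K{\left(3 \right)},x{\left(-4,3 \right)} \right)} B{\left(-1 \right)} = \left(-5 + 3 \left(5 \left(-4\right) + \frac{5}{2 \cdot 3}\right)\right) \left(-1\right) = \left(-5 + 3 \left(-20 + \frac{5}{2} \cdot \frac{1}{3}\right)\right) \left(-1\right) = \left(-5 + 3 \left(-20 + \frac{5}{6}\right)\right) \left(-1\right) = \left(-5 + 3 \left(- \frac{115}{6}\right)\right) \left(-1\right) = \left(-5 - \frac{115}{2}\right) \left(-1\right) = \left(- \frac{125}{2}\right) \left(-1\right) = \frac{125}{2}$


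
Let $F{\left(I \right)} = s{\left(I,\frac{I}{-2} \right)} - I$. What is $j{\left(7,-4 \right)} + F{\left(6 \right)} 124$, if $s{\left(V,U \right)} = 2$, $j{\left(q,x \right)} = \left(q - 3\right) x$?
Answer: $-512$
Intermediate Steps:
$j{\left(q,x \right)} = x \left(-3 + q\right)$ ($j{\left(q,x \right)} = \left(-3 + q\right) x = x \left(-3 + q\right)$)
$F{\left(I \right)} = 2 - I$
$j{\left(7,-4 \right)} + F{\left(6 \right)} 124 = - 4 \left(-3 + 7\right) + \left(2 - 6\right) 124 = \left(-4\right) 4 + \left(2 - 6\right) 124 = -16 - 496 = -512$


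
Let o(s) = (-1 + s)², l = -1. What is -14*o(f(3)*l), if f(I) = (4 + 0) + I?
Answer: -896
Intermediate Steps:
f(I) = 4 + I
-14*o(f(3)*l) = -14*(-1 + (4 + 3)*(-1))² = -14*(-1 + 7*(-1))² = -14*(-1 - 7)² = -14*(-8)² = -14*64 = -896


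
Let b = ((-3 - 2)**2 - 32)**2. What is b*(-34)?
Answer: -1666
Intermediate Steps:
b = 49 (b = ((-5)**2 - 32)**2 = (25 - 32)**2 = (-7)**2 = 49)
b*(-34) = 49*(-34) = -1666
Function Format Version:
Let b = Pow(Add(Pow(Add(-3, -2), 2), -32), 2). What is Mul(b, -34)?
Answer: -1666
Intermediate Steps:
b = 49 (b = Pow(Add(Pow(-5, 2), -32), 2) = Pow(Add(25, -32), 2) = Pow(-7, 2) = 49)
Mul(b, -34) = Mul(49, -34) = -1666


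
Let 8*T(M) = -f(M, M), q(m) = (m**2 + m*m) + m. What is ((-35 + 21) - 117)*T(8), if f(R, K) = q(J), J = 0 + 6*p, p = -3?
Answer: 41265/4 ≈ 10316.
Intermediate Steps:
J = -18 (J = 0 + 6*(-3) = 0 - 18 = -18)
q(m) = m + 2*m**2 (q(m) = (m**2 + m**2) + m = 2*m**2 + m = m + 2*m**2)
f(R, K) = 630 (f(R, K) = -18*(1 + 2*(-18)) = -18*(1 - 36) = -18*(-35) = 630)
T(M) = -315/4 (T(M) = (-1*630)/8 = (1/8)*(-630) = -315/4)
((-35 + 21) - 117)*T(8) = ((-35 + 21) - 117)*(-315/4) = (-14 - 117)*(-315/4) = -131*(-315/4) = 41265/4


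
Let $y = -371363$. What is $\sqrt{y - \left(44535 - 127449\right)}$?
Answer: $i \sqrt{288449} \approx 537.07 i$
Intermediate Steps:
$\sqrt{y - \left(44535 - 127449\right)} = \sqrt{-371363 - \left(44535 - 127449\right)} = \sqrt{-371363 + \left(\left(127449 + 113675\right) - 158210\right)} = \sqrt{-371363 + \left(241124 - 158210\right)} = \sqrt{-371363 + 82914} = \sqrt{-288449} = i \sqrt{288449}$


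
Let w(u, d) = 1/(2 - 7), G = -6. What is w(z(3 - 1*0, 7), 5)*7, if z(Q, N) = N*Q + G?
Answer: -7/5 ≈ -1.4000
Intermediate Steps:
z(Q, N) = -6 + N*Q (z(Q, N) = N*Q - 6 = -6 + N*Q)
w(u, d) = -⅕ (w(u, d) = 1/(-5) = -⅕)
w(z(3 - 1*0, 7), 5)*7 = -⅕*7 = -7/5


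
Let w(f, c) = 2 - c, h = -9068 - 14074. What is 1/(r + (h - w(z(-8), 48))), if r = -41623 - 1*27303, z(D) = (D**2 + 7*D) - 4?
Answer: -1/92022 ≈ -1.0867e-5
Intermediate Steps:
z(D) = -4 + D**2 + 7*D
h = -23142
r = -68926 (r = -41623 - 27303 = -68926)
1/(r + (h - w(z(-8), 48))) = 1/(-68926 + (-23142 - (2 - 1*48))) = 1/(-68926 + (-23142 - (2 - 48))) = 1/(-68926 + (-23142 - 1*(-46))) = 1/(-68926 + (-23142 + 46)) = 1/(-68926 - 23096) = 1/(-92022) = -1/92022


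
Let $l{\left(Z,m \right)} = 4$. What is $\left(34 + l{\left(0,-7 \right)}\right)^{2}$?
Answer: $1444$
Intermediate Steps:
$\left(34 + l{\left(0,-7 \right)}\right)^{2} = \left(34 + 4\right)^{2} = 38^{2} = 1444$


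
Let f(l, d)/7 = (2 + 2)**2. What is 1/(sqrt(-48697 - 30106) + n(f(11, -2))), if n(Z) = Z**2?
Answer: 12544/157430739 - I*sqrt(78803)/157430739 ≈ 7.968e-5 - 1.7831e-6*I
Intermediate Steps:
f(l, d) = 112 (f(l, d) = 7*(2 + 2)**2 = 7*4**2 = 7*16 = 112)
1/(sqrt(-48697 - 30106) + n(f(11, -2))) = 1/(sqrt(-48697 - 30106) + 112**2) = 1/(sqrt(-78803) + 12544) = 1/(I*sqrt(78803) + 12544) = 1/(12544 + I*sqrt(78803))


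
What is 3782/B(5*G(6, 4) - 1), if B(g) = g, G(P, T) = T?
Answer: 3782/19 ≈ 199.05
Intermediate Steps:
3782/B(5*G(6, 4) - 1) = 3782/(5*4 - 1) = 3782/(20 - 1) = 3782/19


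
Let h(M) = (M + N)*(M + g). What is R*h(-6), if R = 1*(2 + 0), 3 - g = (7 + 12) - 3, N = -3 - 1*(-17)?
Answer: -304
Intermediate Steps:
N = 14 (N = -3 + 17 = 14)
g = -13 (g = 3 - ((7 + 12) - 3) = 3 - (19 - 3) = 3 - 1*16 = 3 - 16 = -13)
h(M) = (-13 + M)*(14 + M) (h(M) = (M + 14)*(M - 13) = (14 + M)*(-13 + M) = (-13 + M)*(14 + M))
R = 2 (R = 1*2 = 2)
R*h(-6) = 2*(-182 - 6 + (-6)²) = 2*(-182 - 6 + 36) = 2*(-152) = -304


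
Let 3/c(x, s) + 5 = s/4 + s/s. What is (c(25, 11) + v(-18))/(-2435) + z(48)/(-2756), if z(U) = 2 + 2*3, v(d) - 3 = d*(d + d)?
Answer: -2258777/8388575 ≈ -0.26927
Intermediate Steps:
v(d) = 3 + 2*d² (v(d) = 3 + d*(d + d) = 3 + d*(2*d) = 3 + 2*d²)
z(U) = 8 (z(U) = 2 + 6 = 8)
c(x, s) = 3/(-4 + s/4) (c(x, s) = 3/(-5 + (s/4 + s/s)) = 3/(-5 + (s*(¼) + 1)) = 3/(-5 + (s/4 + 1)) = 3/(-5 + (1 + s/4)) = 3/(-4 + s/4))
(c(25, 11) + v(-18))/(-2435) + z(48)/(-2756) = (12/(-16 + 11) + (3 + 2*(-18)²))/(-2435) + 8/(-2756) = (12/(-5) + (3 + 2*324))*(-1/2435) + 8*(-1/2756) = (12*(-⅕) + (3 + 648))*(-1/2435) - 2/689 = (-12/5 + 651)*(-1/2435) - 2/689 = (3243/5)*(-1/2435) - 2/689 = -3243/12175 - 2/689 = -2258777/8388575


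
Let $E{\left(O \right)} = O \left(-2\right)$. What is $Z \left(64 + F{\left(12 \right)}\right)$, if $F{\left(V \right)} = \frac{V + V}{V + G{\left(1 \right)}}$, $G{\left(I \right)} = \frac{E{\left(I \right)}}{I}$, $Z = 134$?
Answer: $\frac{44488}{5} \approx 8897.6$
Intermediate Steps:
$E{\left(O \right)} = - 2 O$
$G{\left(I \right)} = -2$ ($G{\left(I \right)} = \frac{\left(-2\right) I}{I} = -2$)
$F{\left(V \right)} = \frac{2 V}{-2 + V}$ ($F{\left(V \right)} = \frac{V + V}{V - 2} = \frac{2 V}{-2 + V}$)
$Z \left(64 + F{\left(12 \right)}\right) = 134 \left(64 + 2 \cdot 12 \frac{1}{-2 + 12}\right) = 134 \left(64 + 2 \cdot 12 \cdot \frac{1}{10}\right) = 134 \left(64 + \frac{12}{5}\right) = 134 \cdot \frac{332}{5} = \frac{44488}{5}$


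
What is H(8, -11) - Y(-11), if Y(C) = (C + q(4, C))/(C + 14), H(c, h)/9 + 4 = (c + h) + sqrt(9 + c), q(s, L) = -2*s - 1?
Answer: -169/3 + 9*sqrt(17) ≈ -19.225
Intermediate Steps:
q(s, L) = -1 - 2*s
H(c, h) = -36 + 9*c + 9*h + 9*sqrt(9 + c) (H(c, h) = -36 + 9*((c + h) + sqrt(9 + c)) = -36 + 9*(c + h + sqrt(9 + c)) = -36 + (9*c + 9*h + 9*sqrt(9 + c)) = -36 + 9*c + 9*h + 9*sqrt(9 + c))
Y(C) = (-9 + C)/(14 + C) (Y(C) = (C + (-1 - 2*4))/(C + 14) = (C + (-1 - 8))/(14 + C) = (C - 9)/(14 + C) = (-9 + C)/(14 + C))
H(8, -11) - Y(-11) = (-36 + 9*8 + 9*(-11) + 9*sqrt(9 + 8)) - (-9 - 11)/(14 - 11) = (-36 + 72 - 99 + 9*sqrt(17)) - (-20)/3 = (-63 + 9*sqrt(17)) - (-20)/3 = (-63 + 9*sqrt(17)) - 1*(-20/3) = (-63 + 9*sqrt(17)) + 20/3 = -169/3 + 9*sqrt(17)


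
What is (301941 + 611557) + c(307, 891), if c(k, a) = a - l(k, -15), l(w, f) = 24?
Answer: 914365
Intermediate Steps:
c(k, a) = -24 + a (c(k, a) = a - 1*24 = a - 24 = -24 + a)
(301941 + 611557) + c(307, 891) = (301941 + 611557) + (-24 + 891) = 913498 + 867 = 914365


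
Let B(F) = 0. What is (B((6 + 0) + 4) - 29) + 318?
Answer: 289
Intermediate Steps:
(B((6 + 0) + 4) - 29) + 318 = (0 - 29) + 318 = -29 + 318 = 289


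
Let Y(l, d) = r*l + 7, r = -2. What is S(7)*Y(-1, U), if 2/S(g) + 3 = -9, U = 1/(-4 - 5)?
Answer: -3/2 ≈ -1.5000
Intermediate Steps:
U = -⅑ (U = 1/(-9) = -⅑ ≈ -0.11111)
S(g) = -⅙ (S(g) = 2/(-3 - 9) = 2/(-12) = 2*(-1/12) = -⅙)
Y(l, d) = 7 - 2*l (Y(l, d) = -2*l + 7 = 7 - 2*l)
S(7)*Y(-1, U) = -(7 - 2*(-1))/6 = -(7 + 2)/6 = -⅙*9 = -3/2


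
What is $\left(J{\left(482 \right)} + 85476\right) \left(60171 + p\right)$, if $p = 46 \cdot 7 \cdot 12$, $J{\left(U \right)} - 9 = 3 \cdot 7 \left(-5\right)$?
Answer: $5467308300$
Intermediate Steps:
$J{\left(U \right)} = -96$ ($J{\left(U \right)} = 9 + 3 \cdot 7 \left(-5\right) = 9 + 21 \left(-5\right) = 9 - 105 = -96$)
$p = 3864$ ($p = 322 \cdot 12 = 3864$)
$\left(J{\left(482 \right)} + 85476\right) \left(60171 + p\right) = \left(-96 + 85476\right) \left(60171 + 3864\right) = 85380 \cdot 64035 = 5467308300$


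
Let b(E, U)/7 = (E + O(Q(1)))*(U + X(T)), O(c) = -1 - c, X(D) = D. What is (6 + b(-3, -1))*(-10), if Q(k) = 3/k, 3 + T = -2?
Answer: -3000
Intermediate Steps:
T = -5 (T = -3 - 2 = -5)
b(E, U) = 7*(-5 + U)*(-4 + E) (b(E, U) = 7*((E + (-1 - 3/1))*(U - 5)) = 7*((E + (-1 - 3))*(-5 + U)) = 7*((E - 4)*(-5 + U)) = 7*((-4 + E)*(-5 + U)) = 7*((-5 + U)*(-4 + E)) = 7*(-5 + U)*(-4 + E))
(6 + b(-3, -1))*(-10) = (6 + (140 - 35*(-3) - 28*(-1) + 7*(-3)*(-1)))*(-10) = (6 + (140 + 105 + 28 + 21))*(-10) = (6 + 294)*(-10) = 300*(-10) = -3000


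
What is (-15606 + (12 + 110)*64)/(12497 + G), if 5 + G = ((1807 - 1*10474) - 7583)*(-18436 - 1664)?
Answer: -3899/163318746 ≈ -2.3874e-5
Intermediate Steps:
G = 326624995 (G = -5 + ((1807 - 1*10474) - 7583)*(-18436 - 1664) = -5 + ((1807 - 10474) - 7583)*(-20100) = -5 + (-8667 - 7583)*(-20100) = -5 - 16250*(-20100) = -5 + 326625000 = 326624995)
(-15606 + (12 + 110)*64)/(12497 + G) = (-15606 + (12 + 110)*64)/(12497 + 326624995) = (-15606 + 122*64)/326637492 = (-15606 + 7808)*(1/326637492) = -7798*1/326637492 = -3899/163318746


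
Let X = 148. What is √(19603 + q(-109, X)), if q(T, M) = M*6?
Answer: √20491 ≈ 143.15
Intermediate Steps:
q(T, M) = 6*M
√(19603 + q(-109, X)) = √(19603 + 6*148) = √(19603 + 888) = √20491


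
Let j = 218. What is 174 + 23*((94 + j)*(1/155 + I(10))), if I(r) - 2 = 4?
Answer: 6707826/155 ≈ 43276.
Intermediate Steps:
I(r) = 6 (I(r) = 2 + 4 = 6)
174 + 23*((94 + j)*(1/155 + I(10))) = 174 + 23*((94 + 218)*(1/155 + 6)) = 174 + 23*(312*(1/155 + 6)) = 174 + 23*(312*(931/155)) = 174 + 23*(290472/155) = 174 + 6680856/155 = 6707826/155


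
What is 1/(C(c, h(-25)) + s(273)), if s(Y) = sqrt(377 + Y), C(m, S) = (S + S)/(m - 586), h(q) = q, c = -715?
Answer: -1301/22003763 + 1692601*sqrt(26)/220037630 ≈ 0.039164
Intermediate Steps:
C(m, S) = 2*S/(-586 + m) (C(m, S) = (2*S)/(-586 + m) = 2*S/(-586 + m))
1/(C(c, h(-25)) + s(273)) = 1/(2*(-25)/(-586 - 715) + sqrt(377 + 273)) = 1/(2*(-25)/(-1301) + sqrt(650)) = 1/(2*(-25)*(-1/1301) + 5*sqrt(26)) = 1/(50/1301 + 5*sqrt(26))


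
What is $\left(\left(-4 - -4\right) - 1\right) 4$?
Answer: $-4$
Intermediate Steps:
$\left(\left(-4 - -4\right) - 1\right) 4 = \left(\left(-4 + 4\right) - 1\right) 4 = \left(0 - 1\right) 4 = \left(-1\right) 4 = -4$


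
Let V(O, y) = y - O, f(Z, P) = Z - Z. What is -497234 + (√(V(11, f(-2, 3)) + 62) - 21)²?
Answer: -497234 + (21 - √51)² ≈ -4.9704e+5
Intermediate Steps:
f(Z, P) = 0
-497234 + (√(V(11, f(-2, 3)) + 62) - 21)² = -497234 + (√((0 - 1*11) + 62) - 21)² = -497234 + (√((0 - 11) + 62) - 21)² = -497234 + (√(-11 + 62) - 21)² = -497234 + (√51 - 21)² = -497234 + (-21 + √51)²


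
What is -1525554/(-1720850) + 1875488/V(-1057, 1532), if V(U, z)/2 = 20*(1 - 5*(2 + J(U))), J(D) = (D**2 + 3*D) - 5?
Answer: 2104305124769/2396444524475 ≈ 0.87809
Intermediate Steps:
J(D) = -5 + D**2 + 3*D
V(U, z) = 640 - 600*U - 200*U**2 (V(U, z) = 2*(20*(1 - 5*(2 + (-5 + U**2 + 3*U)))) = 2*(20*(1 - 5*(-3 + U**2 + 3*U))) = 2*(20*(1 + (15 - 15*U - 5*U**2))) = 2*(20*(16 - 15*U - 5*U**2)) = 2*(320 - 300*U - 100*U**2) = 640 - 600*U - 200*U**2)
-1525554/(-1720850) + 1875488/V(-1057, 1532) = -1525554/(-1720850) + 1875488/(640 - 600*(-1057) - 200*(-1057)**2) = -1525554*(-1/1720850) + 1875488/(640 + 634200 - 200*1117249) = 762777/860425 + 1875488/(640 + 634200 - 223449800) = 762777/860425 + 1875488/(-222814960) = 762777/860425 + 1875488*(-1/222814960) = 762777/860425 - 117218/13925935 = 2104305124769/2396444524475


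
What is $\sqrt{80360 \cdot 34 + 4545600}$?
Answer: $4 \sqrt{454865} \approx 2697.7$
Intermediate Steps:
$\sqrt{80360 \cdot 34 + 4545600} = \sqrt{2732240 + 4545600} = \sqrt{7277840} = 4 \sqrt{454865}$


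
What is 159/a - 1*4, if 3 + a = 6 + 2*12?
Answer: 17/9 ≈ 1.8889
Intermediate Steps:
a = 27 (a = -3 + (6 + 2*12) = -3 + (6 + 24) = -3 + 30 = 27)
159/a - 1*4 = 159/27 - 1*4 = 159*(1/27) - 4 = 53/9 - 4 = 17/9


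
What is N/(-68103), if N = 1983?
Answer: -661/22701 ≈ -0.029118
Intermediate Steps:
N/(-68103) = 1983/(-68103) = 1983*(-1/68103) = -661/22701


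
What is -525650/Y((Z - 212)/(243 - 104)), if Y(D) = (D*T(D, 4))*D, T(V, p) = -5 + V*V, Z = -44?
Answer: 98112846100825/1018068992 ≈ 96372.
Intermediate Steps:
T(V, p) = -5 + V²
Y(D) = D²*(-5 + D²) (Y(D) = (D*(-5 + D²))*D = D²*(-5 + D²))
-525650/Y((Z - 212)/(243 - 104)) = -525650*(243 - 104)²/((-44 - 212)²*(-5 + ((-44 - 212)/(243 - 104))²)) = -525650*19321/(65536*(-5 + (-256/139)²)) = -525650*19321/(65536*(-5 + 65536/19321)) = -525650/((65536/19321)*(-31069/19321)) = -525650/(-2036137984/373301041) = -525650*(-373301041/2036137984) = 98112846100825/1018068992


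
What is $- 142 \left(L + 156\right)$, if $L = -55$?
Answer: $-14342$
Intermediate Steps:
$- 142 \left(L + 156\right) = - 142 \left(-55 + 156\right) = \left(-142\right) 101 = -14342$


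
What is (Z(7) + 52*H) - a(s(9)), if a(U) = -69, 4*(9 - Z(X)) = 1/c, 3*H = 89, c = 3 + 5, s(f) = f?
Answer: 155581/96 ≈ 1620.6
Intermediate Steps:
c = 8
H = 89/3 (H = (⅓)*89 = 89/3 ≈ 29.667)
Z(X) = 287/32 (Z(X) = 9 - ¼/8 = 9 - ¼*⅛ = 9 - 1/32 = 287/32)
(Z(7) + 52*H) - a(s(9)) = (287/32 + 52*(89/3)) - 1*(-69) = (287/32 + 4628/3) + 69 = 148957/96 + 69 = 155581/96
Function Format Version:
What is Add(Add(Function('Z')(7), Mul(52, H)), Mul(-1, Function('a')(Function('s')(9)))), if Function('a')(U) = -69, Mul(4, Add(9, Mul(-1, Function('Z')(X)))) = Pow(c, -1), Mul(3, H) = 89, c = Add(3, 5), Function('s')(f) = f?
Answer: Rational(155581, 96) ≈ 1620.6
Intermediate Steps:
c = 8
H = Rational(89, 3) (H = Mul(Rational(1, 3), 89) = Rational(89, 3) ≈ 29.667)
Function('Z')(X) = Rational(287, 32) (Function('Z')(X) = Add(9, Mul(Rational(-1, 4), Pow(8, -1))) = Add(9, Mul(Rational(-1, 4), Rational(1, 8))) = Add(9, Rational(-1, 32)) = Rational(287, 32))
Add(Add(Function('Z')(7), Mul(52, H)), Mul(-1, Function('a')(Function('s')(9)))) = Add(Add(Rational(287, 32), Mul(52, Rational(89, 3))), Mul(-1, -69)) = Add(Add(Rational(287, 32), Rational(4628, 3)), 69) = Add(Rational(148957, 96), 69) = Rational(155581, 96)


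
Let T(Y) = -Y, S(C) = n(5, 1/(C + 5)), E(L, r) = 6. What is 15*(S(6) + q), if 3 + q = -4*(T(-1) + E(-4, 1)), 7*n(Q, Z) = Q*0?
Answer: -465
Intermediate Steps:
n(Q, Z) = 0 (n(Q, Z) = (Q*0)/7 = (⅐)*0 = 0)
S(C) = 0
q = -31 (q = -3 - 4*(-1*(-1) + 6) = -3 - 4*(1 + 6) = -3 - 4*7 = -3 - 28 = -31)
15*(S(6) + q) = 15*(0 - 31) = 15*(-31) = -465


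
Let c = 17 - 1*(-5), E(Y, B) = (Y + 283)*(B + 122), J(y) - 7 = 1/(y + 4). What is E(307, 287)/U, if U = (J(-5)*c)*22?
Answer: 120655/1452 ≈ 83.096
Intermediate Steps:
J(y) = 7 + 1/(4 + y) (J(y) = 7 + 1/(y + 4) = 7 + 1/(4 + y))
E(Y, B) = (122 + B)*(283 + Y) (E(Y, B) = (283 + Y)*(122 + B) = (122 + B)*(283 + Y))
c = 22 (c = 17 + 5 = 22)
U = 2904 (U = (((29 + 7*(-5))/(4 - 5))*22)*22 = (((29 - 35)/(-1))*22)*22 = (-1*(-6)*22)*22 = (6*22)*22 = 132*22 = 2904)
E(307, 287)/U = (34526 + 122*307 + 283*287 + 287*307)/2904 = (34526 + 37454 + 81221 + 88109)*(1/2904) = 241310*(1/2904) = 120655/1452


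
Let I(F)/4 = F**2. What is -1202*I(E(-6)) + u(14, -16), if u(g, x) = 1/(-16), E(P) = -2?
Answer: -307713/16 ≈ -19232.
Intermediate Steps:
u(g, x) = -1/16
I(F) = 4*F**2
-1202*I(E(-6)) + u(14, -16) = -4808*(-2)**2 - 1/16 = -4808*4 - 1/16 = -1202*16 - 1/16 = -19232 - 1/16 = -307713/16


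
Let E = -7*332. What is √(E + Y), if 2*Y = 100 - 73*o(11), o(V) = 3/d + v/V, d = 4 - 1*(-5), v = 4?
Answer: I*√10016358/66 ≈ 47.952*I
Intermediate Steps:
d = 9 (d = 4 + 5 = 9)
o(V) = ⅓ + 4/V (o(V) = 3/9 + 4/V = 3*(⅑) + 4/V = ⅓ + 4/V)
E = -2324
Y = 1621/66 (Y = (100 - 73*(12 + 11)/(3*11))/2 = (100 - 73*23/(3*11))/2 = (100 - 73*23/33)/2 = (100 - 1679/33)/2 = (½)*(1621/33) = 1621/66 ≈ 24.561)
√(E + Y) = √(-2324 + 1621/66) = √(-151763/66) = I*√10016358/66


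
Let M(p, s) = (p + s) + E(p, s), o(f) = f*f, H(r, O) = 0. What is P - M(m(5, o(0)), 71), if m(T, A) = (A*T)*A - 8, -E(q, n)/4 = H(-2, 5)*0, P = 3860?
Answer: 3797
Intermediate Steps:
o(f) = f**2
E(q, n) = 0 (E(q, n) = -0*0 = -4*0 = 0)
m(T, A) = -8 + T*A**2 (m(T, A) = T*A**2 - 8 = -8 + T*A**2)
M(p, s) = p + s (M(p, s) = (p + s) + 0 = p + s)
P - M(m(5, o(0)), 71) = 3860 - ((-8 + 5*(0**2)**2) + 71) = 3860 - ((-8 + 5*0**2) + 71) = 3860 - ((-8 + 5*0) + 71) = 3860 - ((-8 + 0) + 71) = 3860 - (-8 + 71) = 3860 - 1*63 = 3860 - 63 = 3797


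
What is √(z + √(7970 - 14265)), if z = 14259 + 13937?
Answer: √(28196 + I*√6295) ≈ 167.92 + 0.236*I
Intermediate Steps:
z = 28196
√(z + √(7970 - 14265)) = √(28196 + √(7970 - 14265)) = √(28196 + √(-6295)) = √(28196 + I*√6295)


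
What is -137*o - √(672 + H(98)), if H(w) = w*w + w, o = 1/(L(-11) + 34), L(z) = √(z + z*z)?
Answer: -2329/523 - √10374 + 137*√110/1046 ≈ -104.93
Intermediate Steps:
L(z) = √(z + z²)
o = 1/(34 + √110) (o = 1/(√(-11*(1 - 11)) + 34) = 1/(√(-11*(-10)) + 34) = 1/(√110 + 34) = 1/(34 + √110) ≈ 0.022478)
H(w) = w + w² (H(w) = w² + w = w + w²)
-137*o - √(672 + H(98)) = -137*(17/523 - √110/1046) - √(672 + 98*(1 + 98)) = (-2329/523 + 137*√110/1046) - √(672 + 98*99) = (-2329/523 + 137*√110/1046) - √(672 + 9702) = (-2329/523 + 137*√110/1046) - √10374 = -2329/523 - √10374 + 137*√110/1046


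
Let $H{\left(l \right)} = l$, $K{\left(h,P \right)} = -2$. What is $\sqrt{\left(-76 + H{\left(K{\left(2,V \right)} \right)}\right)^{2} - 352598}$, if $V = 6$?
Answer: $i \sqrt{346514} \approx 588.65 i$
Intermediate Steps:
$\sqrt{\left(-76 + H{\left(K{\left(2,V \right)} \right)}\right)^{2} - 352598} = \sqrt{\left(-76 - 2\right)^{2} - 352598} = \sqrt{\left(-78\right)^{2} - 352598} = \sqrt{6084 - 352598} = \sqrt{-346514} = i \sqrt{346514}$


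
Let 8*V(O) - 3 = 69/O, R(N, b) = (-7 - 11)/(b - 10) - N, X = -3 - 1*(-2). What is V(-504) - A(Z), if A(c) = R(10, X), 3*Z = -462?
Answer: 128939/14784 ≈ 8.7215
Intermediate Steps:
Z = -154 (Z = (⅓)*(-462) = -154)
X = -1 (X = -3 + 2 = -1)
R(N, b) = -N - 18/(-10 + b) (R(N, b) = -18/(-10 + b) - N = -N - 18/(-10 + b))
V(O) = 3/8 + 69/(8*O) (V(O) = 3/8 + (69/O)/8 = 3/8 + 69/(8*O))
A(c) = -92/11 (A(c) = (-18 + 10*10 - 1*10*(-1))/(-10 - 1) = (-18 + 100 + 10)/(-11) = -1/11*92 = -92/11)
V(-504) - A(Z) = (3/8)*(23 - 504)/(-504) - 1*(-92/11) = (3/8)*(-1/504)*(-481) + 92/11 = 481/1344 + 92/11 = 128939/14784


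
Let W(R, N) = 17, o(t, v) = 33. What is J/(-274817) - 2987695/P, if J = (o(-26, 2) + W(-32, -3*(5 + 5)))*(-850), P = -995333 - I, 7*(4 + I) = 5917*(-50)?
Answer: 6031022390205/1833428699101 ≈ 3.2895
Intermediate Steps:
I = -295878/7 (I = -4 + (5917*(-50))/7 = -4 + (⅐)*(-295850) = -4 - 295850/7 = -295878/7 ≈ -42268.)
P = -6671453/7 (P = -995333 - 1*(-295878/7) = -995333 + 295878/7 = -6671453/7 ≈ -9.5307e+5)
J = -42500 (J = (33 + 17)*(-850) = 50*(-850) = -42500)
J/(-274817) - 2987695/P = -42500/(-274817) - 2987695/(-6671453/7) = -42500*(-1/274817) - 2987695*(-7/6671453) = 42500/274817 + 20913865/6671453 = 6031022390205/1833428699101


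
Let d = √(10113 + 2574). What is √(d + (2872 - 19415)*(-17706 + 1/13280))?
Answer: √(3228575116288510 + 11022400*√12687)/3320 ≈ 17115.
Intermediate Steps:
d = √12687 ≈ 112.64
√(d + (2872 - 19415)*(-17706 + 1/13280)) = √(√12687 + (2872 - 19415)*(-17706 + 1/13280)) = √(√12687 - 16543*(-17706 + 1/13280)) = √(√12687 - 16543*(-235135679/13280)) = √(√12687 + 3889849537697/13280) = √(3889849537697/13280 + √12687)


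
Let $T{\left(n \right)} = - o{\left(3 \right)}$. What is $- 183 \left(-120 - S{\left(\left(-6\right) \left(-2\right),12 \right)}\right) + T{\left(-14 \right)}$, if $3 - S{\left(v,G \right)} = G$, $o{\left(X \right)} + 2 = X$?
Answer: $20312$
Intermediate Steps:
$o{\left(X \right)} = -2 + X$
$S{\left(v,G \right)} = 3 - G$
$T{\left(n \right)} = -1$ ($T{\left(n \right)} = - (-2 + 3) = \left(-1\right) 1 = -1$)
$- 183 \left(-120 - S{\left(\left(-6\right) \left(-2\right),12 \right)}\right) + T{\left(-14 \right)} = - 183 \left(-120 - \left(3 - 12\right)\right) - 1 = - 183 \left(-120 - -9\right) - 1 = - 183 \left(-120 + 9\right) - 1 = \left(-183\right) \left(-111\right) - 1 = 20313 - 1 = 20312$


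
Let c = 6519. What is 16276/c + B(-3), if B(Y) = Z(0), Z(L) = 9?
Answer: 74947/6519 ≈ 11.497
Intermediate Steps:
B(Y) = 9
16276/c + B(-3) = 16276/6519 + 9 = 74947/6519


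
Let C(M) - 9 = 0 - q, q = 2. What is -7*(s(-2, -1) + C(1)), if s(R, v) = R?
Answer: -35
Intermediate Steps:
C(M) = 7 (C(M) = 9 + (0 - 1*2) = 9 + (0 - 2) = 9 - 2 = 7)
-7*(s(-2, -1) + C(1)) = -7*(-2 + 7) = -7*5 = -35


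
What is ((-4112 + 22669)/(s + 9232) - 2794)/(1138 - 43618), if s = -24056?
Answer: 13812271/209907840 ≈ 0.065802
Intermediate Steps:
((-4112 + 22669)/(s + 9232) - 2794)/(1138 - 43618) = ((-4112 + 22669)/(-24056 + 9232) - 2794)/(1138 - 43618) = (18557/(-14824) - 2794)/(-42480) = (18557*(-1/14824) - 2794)*(-1/42480) = (-18557/14824 - 2794)*(-1/42480) = -41436813/14824*(-1/42480) = 13812271/209907840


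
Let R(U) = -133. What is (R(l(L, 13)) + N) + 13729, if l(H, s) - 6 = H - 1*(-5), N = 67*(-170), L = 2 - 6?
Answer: 2206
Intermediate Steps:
L = -4
N = -11390
l(H, s) = 11 + H (l(H, s) = 6 + (H - 1*(-5)) = 6 + (H + 5) = 6 + (5 + H) = 11 + H)
(R(l(L, 13)) + N) + 13729 = (-133 - 11390) + 13729 = -11523 + 13729 = 2206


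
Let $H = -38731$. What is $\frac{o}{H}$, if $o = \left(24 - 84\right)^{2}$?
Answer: $- \frac{3600}{38731} \approx -0.092949$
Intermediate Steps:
$o = 3600$ ($o = \left(-60\right)^{2} = 3600$)
$\frac{o}{H} = \frac{3600}{-38731} = 3600 \left(- \frac{1}{38731}\right) = - \frac{3600}{38731}$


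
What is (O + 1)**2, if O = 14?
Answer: 225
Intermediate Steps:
(O + 1)**2 = (14 + 1)**2 = 15**2 = 225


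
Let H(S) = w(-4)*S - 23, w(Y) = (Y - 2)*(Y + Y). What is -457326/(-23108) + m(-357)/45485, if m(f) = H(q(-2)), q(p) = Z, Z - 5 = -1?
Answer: 10402689181/525533690 ≈ 19.795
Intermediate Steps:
Z = 4 (Z = 5 - 1 = 4)
q(p) = 4
w(Y) = 2*Y*(-2 + Y) (w(Y) = (-2 + Y)*(2*Y) = 2*Y*(-2 + Y))
H(S) = -23 + 48*S (H(S) = (2*(-4)*(-2 - 4))*S - 23 = (2*(-4)*(-6))*S - 23 = 48*S - 23 = -23 + 48*S)
m(f) = 169 (m(f) = -23 + 48*4 = -23 + 192 = 169)
-457326/(-23108) + m(-357)/45485 = -457326/(-23108) + 169/45485 = -457326*(-1/23108) + 169*(1/45485) = 228663/11554 + 169/45485 = 10402689181/525533690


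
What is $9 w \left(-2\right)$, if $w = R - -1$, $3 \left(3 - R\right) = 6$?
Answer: $-36$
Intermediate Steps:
$R = 1$ ($R = 3 - 2 = 1$)
$w = 2$ ($w = 1 - -1 = 1 + 1 = 2$)
$9 w \left(-2\right) = 9 \cdot 2 \left(-2\right) = 18 \left(-2\right) = -36$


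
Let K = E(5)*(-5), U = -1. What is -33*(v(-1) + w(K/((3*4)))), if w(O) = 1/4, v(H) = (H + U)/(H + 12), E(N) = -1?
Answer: -9/4 ≈ -2.2500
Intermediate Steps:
K = 5 (K = -1*(-5) = 5)
v(H) = (-1 + H)/(12 + H) (v(H) = (H - 1)/(H + 12) = (-1 + H)/(12 + H))
w(O) = ¼
-33*(v(-1) + w(K/((3*4)))) = -33*((-1 - 1)/(12 - 1) + ¼) = -33*(-2/11 + ¼) = -33*3/44 = -9/4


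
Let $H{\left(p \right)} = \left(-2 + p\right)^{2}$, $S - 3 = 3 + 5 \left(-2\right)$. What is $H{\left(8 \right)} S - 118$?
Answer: $-262$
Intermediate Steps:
$S = -4$ ($S = 3 + \left(3 + 5 \left(-2\right)\right) = 3 + \left(3 - 10\right) = 3 - 7 = -4$)
$H{\left(8 \right)} S - 118 = \left(-2 + 8\right)^{2} \left(-4\right) - 118 = 6^{2} \left(-4\right) - 118 = 36 \left(-4\right) - 118 = -144 - 118 = -262$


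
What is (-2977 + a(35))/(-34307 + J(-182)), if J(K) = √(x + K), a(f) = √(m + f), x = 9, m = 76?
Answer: (2977 - √111)/(34307 - I*√173) ≈ 0.086468 + 3.3151e-5*I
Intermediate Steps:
a(f) = √(76 + f)
J(K) = √(9 + K)
(-2977 + a(35))/(-34307 + J(-182)) = (-2977 + √(76 + 35))/(-34307 + √(9 - 182)) = (-2977 + √111)/(-34307 + √(-173)) = (-2977 + √111)/(-34307 + I*√173)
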